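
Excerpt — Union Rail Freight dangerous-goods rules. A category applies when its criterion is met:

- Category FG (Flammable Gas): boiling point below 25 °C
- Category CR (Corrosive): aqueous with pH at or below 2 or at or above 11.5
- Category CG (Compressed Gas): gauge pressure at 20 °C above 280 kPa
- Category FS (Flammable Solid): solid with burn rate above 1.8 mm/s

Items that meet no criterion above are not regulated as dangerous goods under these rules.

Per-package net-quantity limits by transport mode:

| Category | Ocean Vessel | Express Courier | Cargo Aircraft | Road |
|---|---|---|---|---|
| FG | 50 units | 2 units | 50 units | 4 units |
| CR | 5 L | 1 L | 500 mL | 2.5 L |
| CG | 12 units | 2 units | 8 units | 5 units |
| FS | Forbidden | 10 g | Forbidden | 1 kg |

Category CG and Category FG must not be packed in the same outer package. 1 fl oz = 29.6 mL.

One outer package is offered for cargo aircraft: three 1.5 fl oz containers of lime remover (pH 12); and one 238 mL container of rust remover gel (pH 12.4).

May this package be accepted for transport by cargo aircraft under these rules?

Yes

With pH 12 (≥ 11.5), the lime remover falls in Category CR.
With pH 12.4 (≥ 11.5), the rust remover gel falls in Category CR.
Category CR net quantity: (three 1.5 fl oz containers = 133.2 mL) + 238 mL = 371.2 mL.
371.2 mL is within the cargo aircraft limit of 500 mL for Category CR.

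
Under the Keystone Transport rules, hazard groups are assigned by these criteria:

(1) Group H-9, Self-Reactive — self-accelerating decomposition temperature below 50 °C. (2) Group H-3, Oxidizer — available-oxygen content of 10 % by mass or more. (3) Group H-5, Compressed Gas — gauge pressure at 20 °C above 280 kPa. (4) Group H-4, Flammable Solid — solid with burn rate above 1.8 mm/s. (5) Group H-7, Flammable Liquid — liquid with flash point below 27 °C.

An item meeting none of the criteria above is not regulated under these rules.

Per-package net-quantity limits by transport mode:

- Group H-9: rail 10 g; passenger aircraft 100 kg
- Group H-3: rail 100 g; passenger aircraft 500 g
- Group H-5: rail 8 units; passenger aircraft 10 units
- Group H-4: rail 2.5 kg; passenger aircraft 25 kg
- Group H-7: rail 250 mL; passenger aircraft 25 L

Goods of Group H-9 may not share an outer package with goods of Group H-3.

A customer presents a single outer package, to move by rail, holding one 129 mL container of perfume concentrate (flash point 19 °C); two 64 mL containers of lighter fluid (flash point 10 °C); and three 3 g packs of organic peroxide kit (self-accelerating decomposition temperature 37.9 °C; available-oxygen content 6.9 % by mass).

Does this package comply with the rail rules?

Perfume concentrate: flash point 19 °C < 27 °C → Group H-7 (Flammable Liquid).
The lighter fluid has flash point 10 °C, which is < 27 °C, so it is Group H-7 (Flammable Liquid).
The organic peroxide kit has self-accelerating decomposition temperature 37.9 °C, which is < 50 °C, so it is Group H-9 (Self-Reactive).
Group H-9 quantity: three 3 g packs = 9 g.
9 g ≤ 10 g (rail limit, Group H-9) — within limit.
Group H-7 net quantity: 129 mL + (two 64 mL containers = 128 mL) = 257 mL.
257 mL > 250 mL (rail limit, Group H-7) — over the limit.
The segregation rule (Group H-9 with Group H-3) does not apply to Group H-9 with Group H-7.

No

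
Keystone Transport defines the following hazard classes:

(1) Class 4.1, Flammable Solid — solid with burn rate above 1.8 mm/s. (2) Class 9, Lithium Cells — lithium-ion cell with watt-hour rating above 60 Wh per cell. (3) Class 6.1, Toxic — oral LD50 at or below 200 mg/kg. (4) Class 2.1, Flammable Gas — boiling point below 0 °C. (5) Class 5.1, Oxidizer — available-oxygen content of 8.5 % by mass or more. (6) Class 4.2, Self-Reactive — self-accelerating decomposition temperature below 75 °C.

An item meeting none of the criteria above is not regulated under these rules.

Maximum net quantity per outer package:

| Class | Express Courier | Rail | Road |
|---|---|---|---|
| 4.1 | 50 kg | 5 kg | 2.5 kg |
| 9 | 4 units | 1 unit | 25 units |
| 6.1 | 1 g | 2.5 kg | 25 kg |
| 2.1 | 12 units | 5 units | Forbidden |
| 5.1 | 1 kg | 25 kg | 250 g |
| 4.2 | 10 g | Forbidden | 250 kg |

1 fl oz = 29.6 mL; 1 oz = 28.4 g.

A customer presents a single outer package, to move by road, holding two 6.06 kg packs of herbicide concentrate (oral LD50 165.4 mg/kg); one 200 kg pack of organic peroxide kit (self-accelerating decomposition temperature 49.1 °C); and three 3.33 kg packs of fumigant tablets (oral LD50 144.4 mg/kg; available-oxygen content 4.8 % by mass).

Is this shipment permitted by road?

Herbicide concentrate: oral LD50 165.4 mg/kg ≤ 200 mg/kg → Class 6.1 (Toxic).
The organic peroxide kit has self-accelerating decomposition temperature 49.1 °C, which is < 75 °C, so it is Class 4.2 (Self-Reactive).
With oral LD50 144.4 mg/kg (≤ 200 mg/kg), the fumigant tablets fall in Class 6.1.
Total Class 6.1: (two 6.06 kg packs = 12.12 kg) + (three 3.33 kg packs = 9.99 kg) = 22.11 kg.
That is within the Class 6.1 road limit of 25 kg.
Class 4.2 quantity: 200 kg.
200 kg is within the road limit of 250 kg for Class 4.2.
Every hazard class is within its road limit and no segregation rule is violated.

Yes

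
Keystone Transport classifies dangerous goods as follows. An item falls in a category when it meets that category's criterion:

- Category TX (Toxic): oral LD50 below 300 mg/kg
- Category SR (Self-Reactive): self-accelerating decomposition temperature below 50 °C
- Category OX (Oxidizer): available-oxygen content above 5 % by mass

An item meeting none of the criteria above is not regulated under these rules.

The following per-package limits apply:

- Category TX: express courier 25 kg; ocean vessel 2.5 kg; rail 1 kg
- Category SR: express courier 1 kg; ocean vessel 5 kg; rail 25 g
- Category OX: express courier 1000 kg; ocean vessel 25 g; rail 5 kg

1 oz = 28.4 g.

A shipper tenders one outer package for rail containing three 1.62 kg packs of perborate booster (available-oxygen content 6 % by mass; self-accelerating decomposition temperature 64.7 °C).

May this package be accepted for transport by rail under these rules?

Yes

With available-oxygen content 6 % by mass (> 5 % by mass), the perborate booster falls in Category OX.
Category OX quantity: three 1.62 kg packs = 4.86 kg.
4.86 kg is within the rail limit of 5 kg for Category OX.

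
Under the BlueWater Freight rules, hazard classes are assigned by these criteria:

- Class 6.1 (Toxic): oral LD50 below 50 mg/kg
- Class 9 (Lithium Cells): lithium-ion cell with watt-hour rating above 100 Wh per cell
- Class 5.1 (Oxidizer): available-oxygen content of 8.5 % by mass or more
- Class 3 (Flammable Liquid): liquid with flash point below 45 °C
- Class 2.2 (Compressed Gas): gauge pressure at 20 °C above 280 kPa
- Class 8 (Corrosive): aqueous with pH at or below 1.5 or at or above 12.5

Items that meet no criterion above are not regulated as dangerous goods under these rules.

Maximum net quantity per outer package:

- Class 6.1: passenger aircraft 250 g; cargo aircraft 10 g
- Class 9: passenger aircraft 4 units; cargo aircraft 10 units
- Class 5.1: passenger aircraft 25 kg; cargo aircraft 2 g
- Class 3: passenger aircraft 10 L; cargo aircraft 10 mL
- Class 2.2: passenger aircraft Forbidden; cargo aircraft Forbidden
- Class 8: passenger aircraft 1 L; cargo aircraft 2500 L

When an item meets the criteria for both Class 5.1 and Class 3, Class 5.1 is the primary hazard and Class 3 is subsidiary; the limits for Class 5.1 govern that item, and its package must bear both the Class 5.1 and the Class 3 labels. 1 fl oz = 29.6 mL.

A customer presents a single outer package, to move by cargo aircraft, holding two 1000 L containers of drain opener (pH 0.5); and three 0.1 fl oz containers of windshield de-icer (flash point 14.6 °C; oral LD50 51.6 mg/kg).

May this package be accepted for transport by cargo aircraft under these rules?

Yes

The drain opener has pH 0.5, which is ≤ 1.5, so it is Class 8 (Corrosive).
The windshield de-icer has flash point 14.6 °C, which is < 45 °C, so it is Class 3 (Flammable Liquid).
Class 3 quantity: three 0.1 fl oz containers = 8.88 mL.
8.88 mL is within the cargo aircraft limit of 10 mL for Class 3.
Class 8 quantity: two 1000 L containers = 2000 L.
2000 L is within the cargo aircraft limit of 2500 L for Class 8.
Every hazard class is within its cargo aircraft limit and no segregation rule is violated.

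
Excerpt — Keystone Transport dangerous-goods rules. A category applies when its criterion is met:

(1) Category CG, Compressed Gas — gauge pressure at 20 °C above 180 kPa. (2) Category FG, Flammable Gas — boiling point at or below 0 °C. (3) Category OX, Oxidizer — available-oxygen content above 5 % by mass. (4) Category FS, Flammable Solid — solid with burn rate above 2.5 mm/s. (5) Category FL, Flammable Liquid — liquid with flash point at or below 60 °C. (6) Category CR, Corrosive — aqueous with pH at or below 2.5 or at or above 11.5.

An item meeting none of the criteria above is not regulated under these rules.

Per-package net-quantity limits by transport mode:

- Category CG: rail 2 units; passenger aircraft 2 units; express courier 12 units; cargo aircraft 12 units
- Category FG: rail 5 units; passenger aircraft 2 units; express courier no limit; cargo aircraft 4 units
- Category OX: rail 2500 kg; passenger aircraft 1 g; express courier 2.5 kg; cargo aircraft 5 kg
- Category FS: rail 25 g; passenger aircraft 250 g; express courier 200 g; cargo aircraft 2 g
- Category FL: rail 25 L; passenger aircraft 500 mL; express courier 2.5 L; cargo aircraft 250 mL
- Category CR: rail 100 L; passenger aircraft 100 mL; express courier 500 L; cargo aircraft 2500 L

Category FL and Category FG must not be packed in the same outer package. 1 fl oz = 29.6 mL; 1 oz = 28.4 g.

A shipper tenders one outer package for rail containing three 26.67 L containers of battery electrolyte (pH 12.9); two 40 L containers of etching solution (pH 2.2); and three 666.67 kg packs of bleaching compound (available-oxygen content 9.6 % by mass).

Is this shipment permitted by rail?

With pH 12.9 (≥ 11.5), the battery electrolyte falls in Category CR.
The etching solution has pH 2.2, which is ≤ 2.5, so it is Category CR (Corrosive).
With available-oxygen content 9.6 % by mass (> 5 % by mass), the bleaching compound falls in Category OX.
Category CR net quantity: (three 26.67 L containers = 80.01 L) + (two 40 L containers = 80 L) = 160.01 L.
160.01 L > 100 L (rail limit, Category CR) — over the limit.
Category OX quantity: three 666.67 kg packs = 2000.01 kg.
2000.01 kg is within the rail limit of 2500 kg for Category OX.
The segregation rule (Category FL with Category FG) does not apply to Category CR with Category OX.

No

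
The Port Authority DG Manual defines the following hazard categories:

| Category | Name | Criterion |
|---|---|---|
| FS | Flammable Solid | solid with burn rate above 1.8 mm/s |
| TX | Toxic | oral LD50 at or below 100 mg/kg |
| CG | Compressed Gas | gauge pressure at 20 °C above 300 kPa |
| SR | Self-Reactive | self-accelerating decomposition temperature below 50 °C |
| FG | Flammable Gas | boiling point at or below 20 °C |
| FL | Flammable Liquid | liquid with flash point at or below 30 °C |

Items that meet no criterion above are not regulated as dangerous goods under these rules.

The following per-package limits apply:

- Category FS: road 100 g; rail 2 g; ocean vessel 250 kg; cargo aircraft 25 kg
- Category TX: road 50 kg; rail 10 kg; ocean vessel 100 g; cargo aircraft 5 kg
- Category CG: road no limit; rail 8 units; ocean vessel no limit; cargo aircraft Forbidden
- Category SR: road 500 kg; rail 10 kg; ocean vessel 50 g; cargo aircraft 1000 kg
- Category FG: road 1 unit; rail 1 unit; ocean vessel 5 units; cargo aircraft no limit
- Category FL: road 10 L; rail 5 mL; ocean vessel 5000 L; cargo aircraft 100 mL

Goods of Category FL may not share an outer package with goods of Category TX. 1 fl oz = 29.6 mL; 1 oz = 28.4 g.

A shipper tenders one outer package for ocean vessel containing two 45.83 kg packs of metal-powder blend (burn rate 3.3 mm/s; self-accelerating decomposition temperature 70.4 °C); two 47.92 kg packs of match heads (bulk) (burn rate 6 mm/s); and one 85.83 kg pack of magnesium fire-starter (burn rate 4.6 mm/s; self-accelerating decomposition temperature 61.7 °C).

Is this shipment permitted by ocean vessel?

No

The metal-powder blend has burn rate 3.3 mm/s, which is > 1.8 mm/s, so it is Category FS (Flammable Solid).
Match heads (bulk): burn rate 6 mm/s > 1.8 mm/s → Category FS (Flammable Solid).
With burn rate 4.6 mm/s (> 1.8 mm/s), the magnesium fire-starter falls in Category FS.
Total Category FS: (two 45.83 kg packs = 91.66 kg) + (two 47.92 kg packs = 95.84 kg) + 85.83 kg = 273.33 kg.
That exceeds the Category FS ocean vessel limit of 250 kg.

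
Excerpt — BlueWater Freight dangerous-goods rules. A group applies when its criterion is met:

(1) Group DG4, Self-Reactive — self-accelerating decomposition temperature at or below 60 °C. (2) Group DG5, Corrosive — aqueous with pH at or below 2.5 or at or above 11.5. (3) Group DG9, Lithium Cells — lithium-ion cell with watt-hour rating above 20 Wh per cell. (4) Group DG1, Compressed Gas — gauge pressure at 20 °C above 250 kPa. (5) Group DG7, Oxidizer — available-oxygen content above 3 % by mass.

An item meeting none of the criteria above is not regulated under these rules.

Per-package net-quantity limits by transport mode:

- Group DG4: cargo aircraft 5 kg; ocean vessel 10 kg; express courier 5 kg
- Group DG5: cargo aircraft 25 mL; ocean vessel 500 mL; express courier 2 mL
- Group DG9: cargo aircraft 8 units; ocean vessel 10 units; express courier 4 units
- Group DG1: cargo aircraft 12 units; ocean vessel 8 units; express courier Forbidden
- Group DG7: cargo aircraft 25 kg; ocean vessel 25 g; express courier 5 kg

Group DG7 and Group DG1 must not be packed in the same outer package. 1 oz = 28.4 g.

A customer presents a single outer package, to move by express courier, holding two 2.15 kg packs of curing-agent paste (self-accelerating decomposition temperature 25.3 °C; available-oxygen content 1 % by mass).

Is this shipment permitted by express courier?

With self-accelerating decomposition temperature 25.3 °C (≤ 60 °C), the curing-agent paste falls in Group DG4.
Group DG4 quantity: two 2.15 kg packs = 4.3 kg.
That is within the Group DG4 express courier limit of 5 kg.

Yes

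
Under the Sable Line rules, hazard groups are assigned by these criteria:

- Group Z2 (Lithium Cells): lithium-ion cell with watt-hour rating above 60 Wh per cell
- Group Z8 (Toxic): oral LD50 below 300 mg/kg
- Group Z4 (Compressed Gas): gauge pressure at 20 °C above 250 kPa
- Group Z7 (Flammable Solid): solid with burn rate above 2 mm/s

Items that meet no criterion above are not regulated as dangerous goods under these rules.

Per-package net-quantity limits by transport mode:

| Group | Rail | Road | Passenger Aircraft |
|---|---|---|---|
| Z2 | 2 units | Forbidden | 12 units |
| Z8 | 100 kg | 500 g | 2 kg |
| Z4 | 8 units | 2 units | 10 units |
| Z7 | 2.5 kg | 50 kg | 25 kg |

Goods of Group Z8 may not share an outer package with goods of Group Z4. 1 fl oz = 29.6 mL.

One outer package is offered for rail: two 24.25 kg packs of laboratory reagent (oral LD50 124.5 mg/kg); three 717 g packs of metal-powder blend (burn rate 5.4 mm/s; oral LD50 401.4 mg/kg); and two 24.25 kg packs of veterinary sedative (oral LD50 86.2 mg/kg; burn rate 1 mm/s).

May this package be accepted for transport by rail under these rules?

Yes

Laboratory reagent: oral LD50 124.5 mg/kg < 300 mg/kg → Group Z8 (Toxic).
The metal-powder blend has burn rate 5.4 mm/s, which is > 2 mm/s, so it is Group Z7 (Flammable Solid).
With oral LD50 86.2 mg/kg (< 300 mg/kg), the veterinary sedative falls in Group Z8.
Group Z8 net quantity: (two 24.25 kg packs = 48.5 kg) + (two 24.25 kg packs = 48.5 kg) = 97 kg.
97 kg is within the rail limit of 100 kg for Group Z8.
Group Z7 quantity: three 717 g packs = 2.151 kg.
2.151 kg is within the rail limit of 2.5 kg for Group Z7.
The segregation rule (Group Z8 with Group Z4) does not apply to Group Z8 with Group Z7.
Every hazard group is within its rail limit and no segregation rule is violated.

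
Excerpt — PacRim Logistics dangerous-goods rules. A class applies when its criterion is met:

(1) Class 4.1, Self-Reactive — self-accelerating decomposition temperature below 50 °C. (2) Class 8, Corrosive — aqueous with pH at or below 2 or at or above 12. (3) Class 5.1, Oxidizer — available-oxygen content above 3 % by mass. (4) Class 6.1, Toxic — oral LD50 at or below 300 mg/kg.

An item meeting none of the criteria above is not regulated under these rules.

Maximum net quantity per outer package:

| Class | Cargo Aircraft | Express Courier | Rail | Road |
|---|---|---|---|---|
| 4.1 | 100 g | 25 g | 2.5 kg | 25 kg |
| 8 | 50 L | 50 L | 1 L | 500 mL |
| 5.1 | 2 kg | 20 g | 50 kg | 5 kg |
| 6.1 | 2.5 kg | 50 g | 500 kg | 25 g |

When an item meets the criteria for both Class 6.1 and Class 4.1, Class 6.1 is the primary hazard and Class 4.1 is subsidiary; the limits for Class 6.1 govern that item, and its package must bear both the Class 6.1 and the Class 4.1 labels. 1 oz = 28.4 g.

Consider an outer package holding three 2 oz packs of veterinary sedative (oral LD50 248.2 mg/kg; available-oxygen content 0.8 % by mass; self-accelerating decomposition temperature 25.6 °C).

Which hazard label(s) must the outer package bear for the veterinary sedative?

Class 4.1 and 6.1

The veterinary sedative has oral LD50 248.2 mg/kg, which is ≤ 300 mg/kg, so it is Class 6.1 (Toxic).
The veterinary sedative has self-accelerating decomposition temperature 25.6 °C, which is < 50 °C, so it is Class 4.1 (Self-Reactive).
By the precedence rule Class 6.1 is primary and Class 4.1 is subsidiary, and that rule requires both labels on the package.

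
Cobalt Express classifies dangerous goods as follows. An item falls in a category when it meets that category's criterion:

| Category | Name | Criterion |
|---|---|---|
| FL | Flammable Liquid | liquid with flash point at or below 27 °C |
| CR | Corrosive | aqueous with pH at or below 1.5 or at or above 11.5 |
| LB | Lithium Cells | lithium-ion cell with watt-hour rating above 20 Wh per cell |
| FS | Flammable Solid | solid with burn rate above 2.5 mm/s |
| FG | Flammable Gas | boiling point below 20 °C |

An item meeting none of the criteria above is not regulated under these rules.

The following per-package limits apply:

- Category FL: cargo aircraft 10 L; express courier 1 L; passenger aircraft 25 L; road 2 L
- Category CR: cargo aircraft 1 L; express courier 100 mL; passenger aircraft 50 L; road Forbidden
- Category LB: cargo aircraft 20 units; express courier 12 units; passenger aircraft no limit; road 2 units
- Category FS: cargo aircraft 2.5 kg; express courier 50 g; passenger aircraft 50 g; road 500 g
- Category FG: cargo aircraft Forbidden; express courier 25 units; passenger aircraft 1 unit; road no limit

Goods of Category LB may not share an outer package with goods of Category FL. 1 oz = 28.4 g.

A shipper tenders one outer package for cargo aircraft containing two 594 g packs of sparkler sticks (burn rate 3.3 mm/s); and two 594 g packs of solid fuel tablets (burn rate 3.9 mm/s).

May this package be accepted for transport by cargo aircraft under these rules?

The sparkler sticks have burn rate 3.3 mm/s, which is > 2.5 mm/s, so they are Category FS (Flammable Solid).
With burn rate 3.9 mm/s (> 2.5 mm/s), the solid fuel tablets fall in Category FS.
Total Category FS: (two 594 g packs = 1.188 kg) + (two 594 g packs = 1.188 kg) = 2.376 kg.
That is within the Category FS cargo aircraft limit of 2.5 kg.

Yes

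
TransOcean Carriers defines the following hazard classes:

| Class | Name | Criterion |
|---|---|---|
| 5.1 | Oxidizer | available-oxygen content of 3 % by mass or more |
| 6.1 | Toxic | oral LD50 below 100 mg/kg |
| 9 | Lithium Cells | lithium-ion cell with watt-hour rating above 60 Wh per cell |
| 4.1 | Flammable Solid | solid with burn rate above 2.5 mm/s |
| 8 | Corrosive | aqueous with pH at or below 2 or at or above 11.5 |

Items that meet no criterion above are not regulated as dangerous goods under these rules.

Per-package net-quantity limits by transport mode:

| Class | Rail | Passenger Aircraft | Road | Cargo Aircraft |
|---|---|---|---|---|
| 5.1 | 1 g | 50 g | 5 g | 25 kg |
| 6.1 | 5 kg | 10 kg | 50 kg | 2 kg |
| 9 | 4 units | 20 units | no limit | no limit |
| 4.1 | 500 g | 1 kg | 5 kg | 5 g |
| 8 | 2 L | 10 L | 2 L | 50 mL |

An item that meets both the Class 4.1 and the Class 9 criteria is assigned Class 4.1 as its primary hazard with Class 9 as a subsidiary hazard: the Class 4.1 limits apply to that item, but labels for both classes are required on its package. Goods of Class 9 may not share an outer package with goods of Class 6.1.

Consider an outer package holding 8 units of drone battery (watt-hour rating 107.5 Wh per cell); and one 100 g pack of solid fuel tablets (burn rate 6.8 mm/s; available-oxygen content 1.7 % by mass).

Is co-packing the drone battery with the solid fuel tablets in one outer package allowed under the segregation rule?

Drone battery: watt-hour rating 107.5 Wh per cell > 60 Wh per cell → Class 9 (Lithium Cells).
The solid fuel tablets have burn rate 6.8 mm/s, which is > 2.5 mm/s, so they are Class 4.1 (Flammable Solid).
No segregation rule bars Class 9 with Class 4.1.

Yes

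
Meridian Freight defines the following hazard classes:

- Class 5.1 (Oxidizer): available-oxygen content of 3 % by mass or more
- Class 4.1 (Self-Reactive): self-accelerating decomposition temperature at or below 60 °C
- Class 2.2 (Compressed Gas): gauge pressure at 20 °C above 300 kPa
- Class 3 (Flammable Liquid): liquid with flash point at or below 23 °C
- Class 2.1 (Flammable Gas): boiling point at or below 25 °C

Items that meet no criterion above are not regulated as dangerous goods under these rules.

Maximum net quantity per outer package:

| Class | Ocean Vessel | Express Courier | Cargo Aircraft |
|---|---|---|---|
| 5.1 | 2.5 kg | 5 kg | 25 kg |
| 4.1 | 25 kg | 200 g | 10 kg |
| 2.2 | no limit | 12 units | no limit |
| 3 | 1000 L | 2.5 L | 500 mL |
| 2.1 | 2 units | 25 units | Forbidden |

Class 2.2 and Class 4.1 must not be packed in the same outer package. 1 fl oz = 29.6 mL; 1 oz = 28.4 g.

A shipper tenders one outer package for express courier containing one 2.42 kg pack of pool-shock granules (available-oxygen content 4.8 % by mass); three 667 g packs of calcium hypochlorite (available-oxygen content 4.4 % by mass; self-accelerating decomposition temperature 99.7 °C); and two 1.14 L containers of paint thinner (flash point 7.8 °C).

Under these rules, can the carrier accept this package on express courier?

The pool-shock granules have available-oxygen content 4.8 % by mass, which is ≥ 3 % by mass, so they are Class 5.1 (Oxidizer).
Calcium hypochlorite: available-oxygen content 4.4 % by mass ≥ 3 % by mass → Class 5.1 (Oxidizer).
With flash point 7.8 °C (≤ 23 °C), the paint thinner falls in Class 3.
Total Class 5.1: 2.42 kg + (three 667 g packs = 2.001 kg) = 4.421 kg.
4.421 kg ≤ 5 kg (express courier limit, Class 5.1) — within limit.
Class 3 quantity: two 1.14 L containers = 2.28 L.
2.28 L is within the express courier limit of 2.5 L for Class 3.
The segregation rule (Class 2.2 with Class 4.1) does not apply to Class 5.1 with Class 3.
Every hazard class is within its express courier limit and no segregation rule is violated.

Yes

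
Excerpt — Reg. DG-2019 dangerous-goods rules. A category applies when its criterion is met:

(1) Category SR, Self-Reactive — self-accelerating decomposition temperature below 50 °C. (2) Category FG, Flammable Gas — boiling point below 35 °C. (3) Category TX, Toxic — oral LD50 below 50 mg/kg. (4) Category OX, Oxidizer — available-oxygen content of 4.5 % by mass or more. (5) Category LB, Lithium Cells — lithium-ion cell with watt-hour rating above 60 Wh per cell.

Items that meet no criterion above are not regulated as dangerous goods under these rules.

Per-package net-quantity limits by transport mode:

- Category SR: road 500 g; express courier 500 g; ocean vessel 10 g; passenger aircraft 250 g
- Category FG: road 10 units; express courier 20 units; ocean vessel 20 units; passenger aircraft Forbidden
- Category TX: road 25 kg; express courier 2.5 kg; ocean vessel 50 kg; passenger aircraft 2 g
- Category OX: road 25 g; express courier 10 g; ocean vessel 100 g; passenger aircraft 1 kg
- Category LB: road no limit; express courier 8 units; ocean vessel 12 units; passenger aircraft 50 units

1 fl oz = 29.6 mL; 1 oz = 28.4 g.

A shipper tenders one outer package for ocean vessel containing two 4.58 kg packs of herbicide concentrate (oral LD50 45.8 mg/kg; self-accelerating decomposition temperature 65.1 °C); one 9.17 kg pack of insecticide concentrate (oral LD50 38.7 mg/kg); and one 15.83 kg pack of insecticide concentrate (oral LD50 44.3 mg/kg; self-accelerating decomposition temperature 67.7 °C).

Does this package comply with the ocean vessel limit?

Yes

The herbicide concentrate has oral LD50 45.8 mg/kg, which is < 50 mg/kg, so it is Category TX (Toxic).
The insecticide concentrate has oral LD50 38.7 mg/kg, which is < 50 mg/kg, so it is Category TX (Toxic).
Oral LD50 44.3 mg/kg meets the Category TX criterion (Toxic), so the insecticide concentrate is Category TX.
Total Category TX: (two 4.58 kg packs = 9.16 kg) + 9.17 kg + 15.83 kg = 34.16 kg.
34.16 kg ≤ 50 kg (ocean vessel limit, Category TX) — within limit.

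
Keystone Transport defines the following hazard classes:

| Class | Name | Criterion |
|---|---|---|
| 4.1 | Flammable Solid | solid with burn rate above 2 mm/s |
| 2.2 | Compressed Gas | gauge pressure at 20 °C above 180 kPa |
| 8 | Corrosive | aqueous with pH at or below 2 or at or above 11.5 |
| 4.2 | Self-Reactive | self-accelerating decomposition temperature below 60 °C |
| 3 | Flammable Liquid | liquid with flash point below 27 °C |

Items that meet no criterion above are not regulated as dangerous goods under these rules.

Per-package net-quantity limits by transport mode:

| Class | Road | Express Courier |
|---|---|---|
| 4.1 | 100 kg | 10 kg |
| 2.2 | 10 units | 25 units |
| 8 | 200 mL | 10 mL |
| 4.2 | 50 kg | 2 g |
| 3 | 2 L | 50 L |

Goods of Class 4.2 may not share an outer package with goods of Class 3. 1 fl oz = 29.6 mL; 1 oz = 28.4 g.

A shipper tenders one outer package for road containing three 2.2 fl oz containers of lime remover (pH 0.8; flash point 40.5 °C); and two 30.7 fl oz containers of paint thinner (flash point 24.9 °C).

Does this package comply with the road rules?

Yes

With pH 0.8 (≤ 2), the lime remover falls in Class 8.
Paint thinner: flash point 24.9 °C < 27 °C → Class 3 (Flammable Liquid).
Class 8 quantity: three 2.2 fl oz containers = 195.36 mL.
195.36 mL ≤ 200 mL (road limit, Class 8) — within limit.
Class 3 quantity: two 30.7 fl oz containers = 1817.44 mL.
1817.44 mL ≤ 2 L (road limit, Class 3) — within limit.
The segregation rule (Class 4.2 with Class 3) does not apply to Class 8 with Class 3.
Every hazard class is within its road limit and no segregation rule is violated.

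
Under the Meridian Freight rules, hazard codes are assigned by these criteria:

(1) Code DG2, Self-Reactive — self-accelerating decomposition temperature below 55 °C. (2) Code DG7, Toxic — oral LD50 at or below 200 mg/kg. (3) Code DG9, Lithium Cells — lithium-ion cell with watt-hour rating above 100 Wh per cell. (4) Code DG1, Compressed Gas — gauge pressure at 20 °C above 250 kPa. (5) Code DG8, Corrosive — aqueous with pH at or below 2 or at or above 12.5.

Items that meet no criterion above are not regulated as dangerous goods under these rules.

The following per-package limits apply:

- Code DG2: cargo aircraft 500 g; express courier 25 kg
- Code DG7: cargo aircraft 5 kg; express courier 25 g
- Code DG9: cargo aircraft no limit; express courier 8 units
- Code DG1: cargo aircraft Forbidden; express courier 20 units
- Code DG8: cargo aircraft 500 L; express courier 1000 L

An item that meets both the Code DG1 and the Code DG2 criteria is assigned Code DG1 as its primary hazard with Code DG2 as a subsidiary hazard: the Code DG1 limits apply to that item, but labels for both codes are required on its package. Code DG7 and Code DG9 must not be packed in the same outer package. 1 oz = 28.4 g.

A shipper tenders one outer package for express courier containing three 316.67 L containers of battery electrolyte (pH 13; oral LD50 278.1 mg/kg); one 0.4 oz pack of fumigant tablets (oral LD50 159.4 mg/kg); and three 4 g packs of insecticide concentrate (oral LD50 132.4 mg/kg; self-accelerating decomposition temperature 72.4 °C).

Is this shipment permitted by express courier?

Yes

Battery electrolyte: pH 13 ≥ 12.5 → Code DG8 (Corrosive).
With oral LD50 159.4 mg/kg (≤ 200 mg/kg), the fumigant tablets fall in Code DG7.
The insecticide concentrate has oral LD50 132.4 mg/kg, which is ≤ 200 mg/kg, so it is Code DG7 (Toxic).
Code DG7 net quantity: (one 0.4 oz pack = 11.36 g) + (three 4 g packs = 12 g) = 23.36 g.
23.36 g ≤ 25 g (express courier limit, Code DG7) — within limit.
Code DG8 quantity: three 316.67 L containers = 950.01 L.
950.01 L ≤ 1000 L (express courier limit, Code DG8) — within limit.
The segregation rule (Code DG7 with Code DG9) does not apply to Code DG7 with Code DG8.
Every hazard code is within its express courier limit and no segregation rule is violated.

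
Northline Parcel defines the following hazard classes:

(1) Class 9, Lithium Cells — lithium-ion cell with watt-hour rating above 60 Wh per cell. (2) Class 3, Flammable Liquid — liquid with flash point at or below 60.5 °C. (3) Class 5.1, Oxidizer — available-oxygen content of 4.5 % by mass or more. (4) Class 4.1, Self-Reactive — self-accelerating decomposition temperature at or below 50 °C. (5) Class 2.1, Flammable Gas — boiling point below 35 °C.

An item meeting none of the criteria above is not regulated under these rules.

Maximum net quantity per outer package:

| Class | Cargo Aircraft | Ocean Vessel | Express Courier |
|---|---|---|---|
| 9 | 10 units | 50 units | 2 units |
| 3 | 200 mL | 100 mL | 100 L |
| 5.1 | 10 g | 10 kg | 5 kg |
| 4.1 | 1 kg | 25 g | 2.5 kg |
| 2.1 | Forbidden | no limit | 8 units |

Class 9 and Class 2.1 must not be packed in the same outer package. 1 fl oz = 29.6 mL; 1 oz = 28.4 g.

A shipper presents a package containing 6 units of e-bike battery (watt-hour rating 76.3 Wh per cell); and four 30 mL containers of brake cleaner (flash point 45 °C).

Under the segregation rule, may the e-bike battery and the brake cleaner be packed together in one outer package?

Yes

E-bike battery: watt-hour rating 76.3 Wh per cell > 60 Wh per cell → Class 9 (Lithium Cells).
The brake cleaner has flash point 45 °C, which is ≤ 60.5 °C, so it is Class 3 (Flammable Liquid).
No segregation rule bars Class 9 with Class 3.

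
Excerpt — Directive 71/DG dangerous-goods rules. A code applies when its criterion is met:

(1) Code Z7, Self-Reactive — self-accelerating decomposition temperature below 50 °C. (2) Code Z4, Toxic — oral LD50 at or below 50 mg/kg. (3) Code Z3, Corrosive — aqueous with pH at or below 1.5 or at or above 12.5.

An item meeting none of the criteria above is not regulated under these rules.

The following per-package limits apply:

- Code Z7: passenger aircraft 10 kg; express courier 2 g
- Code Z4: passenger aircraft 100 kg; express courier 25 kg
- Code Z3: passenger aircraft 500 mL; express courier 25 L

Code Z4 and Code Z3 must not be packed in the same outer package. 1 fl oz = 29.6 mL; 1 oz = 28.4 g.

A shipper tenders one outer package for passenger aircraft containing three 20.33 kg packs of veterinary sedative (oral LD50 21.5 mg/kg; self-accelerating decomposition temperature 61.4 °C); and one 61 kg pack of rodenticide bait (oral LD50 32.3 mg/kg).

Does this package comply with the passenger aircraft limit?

Veterinary sedative: oral LD50 21.5 mg/kg ≤ 50 mg/kg → Code Z4 (Toxic).
With oral LD50 32.3 mg/kg (≤ 50 mg/kg), the rodenticide bait falls in Code Z4.
Total Code Z4: (three 20.33 kg packs = 60.99 kg) + 61 kg = 121.99 kg.
That exceeds the Code Z4 passenger aircraft limit of 100 kg.

No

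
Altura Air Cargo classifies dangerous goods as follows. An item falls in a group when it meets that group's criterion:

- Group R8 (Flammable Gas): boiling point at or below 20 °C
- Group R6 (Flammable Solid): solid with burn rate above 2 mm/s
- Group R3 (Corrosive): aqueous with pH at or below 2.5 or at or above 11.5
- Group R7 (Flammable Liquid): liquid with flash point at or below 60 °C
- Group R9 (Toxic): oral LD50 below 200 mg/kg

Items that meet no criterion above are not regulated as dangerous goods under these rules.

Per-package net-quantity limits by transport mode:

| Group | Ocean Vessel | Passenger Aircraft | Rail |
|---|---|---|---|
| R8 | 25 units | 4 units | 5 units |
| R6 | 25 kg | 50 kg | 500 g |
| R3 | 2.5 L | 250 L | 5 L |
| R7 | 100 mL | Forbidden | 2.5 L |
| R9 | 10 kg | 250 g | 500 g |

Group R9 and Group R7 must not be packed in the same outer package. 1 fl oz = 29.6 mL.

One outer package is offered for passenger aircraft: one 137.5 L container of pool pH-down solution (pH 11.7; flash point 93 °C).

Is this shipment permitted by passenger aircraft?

Yes

The pool pH-down solution has pH 11.7, which is ≥ 11.5, so it is Group R3 (Corrosive).
Group R3 quantity: 137.5 L.
137.5 L ≤ 250 L (passenger aircraft limit, Group R3) — within limit.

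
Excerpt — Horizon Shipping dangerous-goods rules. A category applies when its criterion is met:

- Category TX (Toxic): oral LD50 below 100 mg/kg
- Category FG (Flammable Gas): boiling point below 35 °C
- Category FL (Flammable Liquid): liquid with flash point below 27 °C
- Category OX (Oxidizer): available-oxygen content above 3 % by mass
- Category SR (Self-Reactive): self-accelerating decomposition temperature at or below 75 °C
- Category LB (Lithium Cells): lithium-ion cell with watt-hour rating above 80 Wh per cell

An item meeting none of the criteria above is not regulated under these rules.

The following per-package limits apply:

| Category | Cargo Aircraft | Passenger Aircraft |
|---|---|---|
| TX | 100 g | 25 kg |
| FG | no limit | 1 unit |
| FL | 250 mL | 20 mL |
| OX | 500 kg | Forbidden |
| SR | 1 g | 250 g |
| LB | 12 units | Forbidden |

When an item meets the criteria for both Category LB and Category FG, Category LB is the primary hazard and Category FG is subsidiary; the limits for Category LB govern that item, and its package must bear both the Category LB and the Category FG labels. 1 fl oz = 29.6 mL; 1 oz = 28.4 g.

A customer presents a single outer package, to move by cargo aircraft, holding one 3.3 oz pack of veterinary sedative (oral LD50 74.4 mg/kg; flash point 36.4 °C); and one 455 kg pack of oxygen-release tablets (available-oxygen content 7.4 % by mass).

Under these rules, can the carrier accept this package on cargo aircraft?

Yes

The veterinary sedative has oral LD50 74.4 mg/kg, which is < 100 mg/kg, so it is Category TX (Toxic).
Oxygen-release tablets: available-oxygen content 7.4 % by mass > 3 % by mass → Category OX (Oxidizer).
Category OX quantity: 455 kg.
That is within the Category OX cargo aircraft limit of 500 kg.
Category TX quantity: one 3.3 oz pack = 93.72 g.
93.72 g ≤ 100 g (cargo aircraft limit, Category TX) — within limit.
Every hazard category is within its cargo aircraft limit and no segregation rule is violated.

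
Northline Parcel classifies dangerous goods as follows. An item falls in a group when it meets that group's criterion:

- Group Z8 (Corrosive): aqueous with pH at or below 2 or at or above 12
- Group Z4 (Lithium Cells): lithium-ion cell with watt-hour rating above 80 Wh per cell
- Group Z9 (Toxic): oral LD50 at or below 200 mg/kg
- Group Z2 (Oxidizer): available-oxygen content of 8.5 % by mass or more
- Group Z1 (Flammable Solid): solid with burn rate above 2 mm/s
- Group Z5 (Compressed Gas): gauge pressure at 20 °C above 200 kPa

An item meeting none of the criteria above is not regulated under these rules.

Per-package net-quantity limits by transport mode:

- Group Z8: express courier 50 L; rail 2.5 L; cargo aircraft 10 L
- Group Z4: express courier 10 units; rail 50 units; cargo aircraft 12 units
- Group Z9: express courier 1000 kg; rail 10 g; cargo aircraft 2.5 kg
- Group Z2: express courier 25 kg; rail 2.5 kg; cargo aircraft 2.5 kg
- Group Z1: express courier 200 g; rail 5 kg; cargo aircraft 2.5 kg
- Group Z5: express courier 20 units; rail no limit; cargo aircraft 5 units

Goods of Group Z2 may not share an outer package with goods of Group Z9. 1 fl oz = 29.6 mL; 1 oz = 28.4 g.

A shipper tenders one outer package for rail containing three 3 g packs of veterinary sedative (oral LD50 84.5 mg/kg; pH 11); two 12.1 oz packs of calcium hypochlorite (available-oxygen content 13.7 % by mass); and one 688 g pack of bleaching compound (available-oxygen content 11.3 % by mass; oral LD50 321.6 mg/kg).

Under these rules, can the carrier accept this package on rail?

No

With oral LD50 84.5 mg/kg (≤ 200 mg/kg), the veterinary sedative falls in Group Z9.
Available-oxygen content 13.7 % by mass meets the Group Z2 criterion (Oxidizer), so the calcium hypochlorite is Group Z2.
Bleaching compound: available-oxygen content 11.3 % by mass ≥ 8.5 % by mass → Group Z2 (Oxidizer).
Group Z2 net quantity: (two 12.1 oz packs = 687.28 g) + 688 g = 1375.28 g.
1375.28 g ≤ 2.5 kg (rail limit, Group Z2) — within limit.
Group Z9 quantity: three 3 g packs = 9 g.
That is within the Group Z9 rail limit of 10 g.
Group Z2 and Group Z9 may not share an outer package.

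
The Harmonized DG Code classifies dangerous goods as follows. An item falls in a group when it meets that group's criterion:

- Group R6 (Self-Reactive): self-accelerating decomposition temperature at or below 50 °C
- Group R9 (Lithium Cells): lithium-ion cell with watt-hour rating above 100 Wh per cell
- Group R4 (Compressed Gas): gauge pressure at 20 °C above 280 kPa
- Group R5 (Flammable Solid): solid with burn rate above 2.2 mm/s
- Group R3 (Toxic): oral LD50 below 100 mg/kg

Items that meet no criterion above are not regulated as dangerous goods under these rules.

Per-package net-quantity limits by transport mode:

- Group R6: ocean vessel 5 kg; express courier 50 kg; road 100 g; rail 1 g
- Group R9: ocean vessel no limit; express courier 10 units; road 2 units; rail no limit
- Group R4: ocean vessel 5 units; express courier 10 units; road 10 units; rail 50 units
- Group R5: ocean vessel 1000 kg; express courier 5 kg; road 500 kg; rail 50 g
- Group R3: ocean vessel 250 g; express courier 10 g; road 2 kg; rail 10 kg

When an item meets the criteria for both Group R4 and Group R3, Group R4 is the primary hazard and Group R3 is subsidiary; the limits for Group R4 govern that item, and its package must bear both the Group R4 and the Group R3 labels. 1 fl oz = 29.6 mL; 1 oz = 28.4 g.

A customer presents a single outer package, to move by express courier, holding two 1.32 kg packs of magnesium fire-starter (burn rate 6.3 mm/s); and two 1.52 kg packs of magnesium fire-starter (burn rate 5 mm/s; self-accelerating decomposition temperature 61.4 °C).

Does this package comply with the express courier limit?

Magnesium fire-starter: burn rate 6.3 mm/s > 2.2 mm/s → Group R5 (Flammable Solid).
Magnesium fire-starter: burn rate 5 mm/s > 2.2 mm/s → Group R5 (Flammable Solid).
Total Group R5: (two 1.32 kg packs = 2.64 kg) + (two 1.52 kg packs = 3.04 kg) = 5.68 kg.
5.68 kg > 5 kg (express courier limit, Group R5) — over the limit.

No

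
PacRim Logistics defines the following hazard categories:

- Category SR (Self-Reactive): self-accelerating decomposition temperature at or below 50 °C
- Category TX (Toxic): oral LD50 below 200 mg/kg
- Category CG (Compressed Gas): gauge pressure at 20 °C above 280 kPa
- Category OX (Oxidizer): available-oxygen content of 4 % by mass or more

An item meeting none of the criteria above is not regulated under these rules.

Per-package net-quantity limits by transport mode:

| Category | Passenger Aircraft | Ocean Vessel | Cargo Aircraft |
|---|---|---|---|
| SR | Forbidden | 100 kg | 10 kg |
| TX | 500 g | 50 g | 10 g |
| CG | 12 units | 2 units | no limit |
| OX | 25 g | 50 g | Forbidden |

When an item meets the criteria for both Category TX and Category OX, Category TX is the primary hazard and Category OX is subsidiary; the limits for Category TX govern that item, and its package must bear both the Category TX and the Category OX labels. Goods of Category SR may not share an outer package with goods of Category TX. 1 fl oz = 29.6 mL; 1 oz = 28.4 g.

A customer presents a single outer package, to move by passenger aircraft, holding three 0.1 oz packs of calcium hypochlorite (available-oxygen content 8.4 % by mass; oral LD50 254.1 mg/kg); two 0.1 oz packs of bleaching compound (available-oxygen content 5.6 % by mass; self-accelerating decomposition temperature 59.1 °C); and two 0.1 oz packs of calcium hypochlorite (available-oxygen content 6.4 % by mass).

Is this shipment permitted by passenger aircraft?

With available-oxygen content 8.4 % by mass (≥ 4 % by mass), the calcium hypochlorite falls in Category OX.
With available-oxygen content 5.6 % by mass (≥ 4 % by mass), the bleaching compound falls in Category OX.
Calcium hypochlorite: available-oxygen content 6.4 % by mass ≥ 4 % by mass → Category OX (Oxidizer).
Total Category OX: (three 0.1 oz packs = 8.52 g) + (two 0.1 oz packs = 5.68 g) + (two 0.1 oz packs = 5.68 g) = 19.88 g.
That is within the Category OX passenger aircraft limit of 25 g.

Yes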